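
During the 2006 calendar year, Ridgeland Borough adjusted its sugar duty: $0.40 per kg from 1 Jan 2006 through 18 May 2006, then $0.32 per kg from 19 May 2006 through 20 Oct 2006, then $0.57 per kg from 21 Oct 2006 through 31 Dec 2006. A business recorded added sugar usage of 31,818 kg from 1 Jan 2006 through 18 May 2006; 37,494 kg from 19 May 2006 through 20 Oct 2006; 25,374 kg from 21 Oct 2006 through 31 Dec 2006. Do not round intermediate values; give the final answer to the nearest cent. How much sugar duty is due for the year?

1 Jan – 18 May 2006: 31,818 kg at $0.40/kg → $12727.20
19 May – 20 Oct 2006: 37,494 kg at $0.32/kg → $11998.08
21 Oct – 31 Dec 2006: 25,374 kg at $0.57/kg → $14463.18

$39188.46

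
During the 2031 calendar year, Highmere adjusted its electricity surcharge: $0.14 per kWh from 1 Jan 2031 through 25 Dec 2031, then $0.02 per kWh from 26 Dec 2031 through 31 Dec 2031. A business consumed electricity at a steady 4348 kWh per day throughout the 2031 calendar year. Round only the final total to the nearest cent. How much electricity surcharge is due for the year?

1 Jan – 25 Dec 2031: 359 days × 4348 kWh/day = 1,560,932 kWh at $0.14/kWh → $218,530.48
26 Dec – 31 Dec 2031: 6 days × 4348 kWh/day = 26,088 kWh at $0.02/kWh → $521.76

$219,052.24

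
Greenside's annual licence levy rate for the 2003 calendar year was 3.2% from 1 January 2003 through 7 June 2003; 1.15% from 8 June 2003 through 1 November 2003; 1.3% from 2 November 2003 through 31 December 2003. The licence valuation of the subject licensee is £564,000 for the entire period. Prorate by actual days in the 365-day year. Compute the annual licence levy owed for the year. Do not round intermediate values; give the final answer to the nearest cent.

£11,629.99

1 January – 7 June 2003: 158 days at 3.2% → £564,000 × 3.2% × 158/365 = £7,812.5589
8 June – 1 November 2003: 147 days at 1.15% → £564,000 × 1.15% × 147/365 = £2,612.1699
2 November – 31 December 2003: 60 days at 1.3% → £564,000 × 1.3% × 60/365 = £1,205.2603
Total = £11,629.9890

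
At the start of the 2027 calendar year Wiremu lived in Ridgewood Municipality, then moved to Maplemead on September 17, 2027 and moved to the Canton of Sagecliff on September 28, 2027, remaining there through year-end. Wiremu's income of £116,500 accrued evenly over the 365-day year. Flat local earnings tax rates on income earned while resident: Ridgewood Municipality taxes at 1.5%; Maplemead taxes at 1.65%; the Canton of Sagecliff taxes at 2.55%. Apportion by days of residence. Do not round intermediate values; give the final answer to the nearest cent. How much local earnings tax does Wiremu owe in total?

Ridgewood Municipality, January 1 – September 16, 2027: 259 days → £116,500 × 1.5% × 259/365 = £1,240.0068
Maplemead, September 17 – September 27, 2027: 11 days → £116,500 × 1.65% × 11/365 = £57.9308
The Canton of Sagecliff, September 28 – December 31, 2027: 95 days → £116,500 × 2.55% × 95/365 = £773.2089
Total = £2,071.1466

£2,071.15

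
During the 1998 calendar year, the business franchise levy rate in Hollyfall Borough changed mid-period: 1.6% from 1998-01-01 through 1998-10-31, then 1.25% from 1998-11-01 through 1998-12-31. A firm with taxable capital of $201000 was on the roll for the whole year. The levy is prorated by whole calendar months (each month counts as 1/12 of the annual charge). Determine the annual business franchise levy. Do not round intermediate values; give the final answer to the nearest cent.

1998-01-01 to 1998-10-31: 10 months at 1.6% → $201000 × 1.6% × 10/12 = $2680.0000
1998-11-01 to 1998-12-31: 2 months at 1.25% → $201000 × 1.25% × 2/12 = $418.7500
Total = $3098.7500

$3098.75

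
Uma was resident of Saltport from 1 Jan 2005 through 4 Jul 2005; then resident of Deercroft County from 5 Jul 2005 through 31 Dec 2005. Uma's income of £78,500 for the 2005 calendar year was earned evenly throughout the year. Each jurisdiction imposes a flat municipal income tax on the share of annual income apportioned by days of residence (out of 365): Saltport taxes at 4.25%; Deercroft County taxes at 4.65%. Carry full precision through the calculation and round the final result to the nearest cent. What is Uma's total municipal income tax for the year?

Saltport, 1 Jan – 4 Jul 2005: 185 days → £78,500 × 4.25% × 185/365 = £1,690.9760
Deercroft County, 5 Jul – 31 Dec 2005: 180 days → £78,500 × 4.65% × 180/365 = £1,800.1233
Total = £3,491.0993

£3,491.10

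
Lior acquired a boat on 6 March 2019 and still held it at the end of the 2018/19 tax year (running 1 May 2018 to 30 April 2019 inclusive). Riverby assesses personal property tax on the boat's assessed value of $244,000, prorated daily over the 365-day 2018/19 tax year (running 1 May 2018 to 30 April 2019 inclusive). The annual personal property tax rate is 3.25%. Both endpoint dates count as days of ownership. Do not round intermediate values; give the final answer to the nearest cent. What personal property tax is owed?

Days held (6 March – 30 April 2019): 56 out of 365
Tax = $244,000 × 3.25% × 56/365 = $1,216.6575

$1,216.66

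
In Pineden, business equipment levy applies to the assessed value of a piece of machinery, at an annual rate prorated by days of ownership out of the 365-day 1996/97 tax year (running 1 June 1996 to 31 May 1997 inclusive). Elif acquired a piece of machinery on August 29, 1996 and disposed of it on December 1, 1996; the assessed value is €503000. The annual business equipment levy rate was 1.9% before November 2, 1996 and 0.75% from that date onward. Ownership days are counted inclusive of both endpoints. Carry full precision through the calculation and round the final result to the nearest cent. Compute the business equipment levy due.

€2012.00

August 29 – November 1, 1996: 65 days at 1.9% → €503000 × 1.9% × 65/365 = €1701.9315
November 2 – December 1, 1996: 30 days at 0.75% → €503000 × 0.75% × 30/365 = €310.0685
Total = €2012.0000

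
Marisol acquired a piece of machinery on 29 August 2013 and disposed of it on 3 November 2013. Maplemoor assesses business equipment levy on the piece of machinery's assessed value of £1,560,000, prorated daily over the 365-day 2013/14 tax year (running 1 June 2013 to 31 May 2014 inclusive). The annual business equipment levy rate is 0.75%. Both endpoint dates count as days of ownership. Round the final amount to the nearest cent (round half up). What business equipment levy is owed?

Days held (29 August – 3 November 2013): 67 out of 365
Tax = £1,560,000 × 0.75% × 67/365 = £2,147.6712

£2,147.67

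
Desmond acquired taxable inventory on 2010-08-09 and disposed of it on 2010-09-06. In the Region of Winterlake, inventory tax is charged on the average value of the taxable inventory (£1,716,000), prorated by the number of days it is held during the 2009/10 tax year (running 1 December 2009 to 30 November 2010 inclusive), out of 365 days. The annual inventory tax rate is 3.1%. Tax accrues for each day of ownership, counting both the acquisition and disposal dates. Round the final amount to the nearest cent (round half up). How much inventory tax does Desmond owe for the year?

Days held (2010-08-09 to 2010-09-06): 29 out of 365
Tax = £1,716,000 × 3.1% × 29/365 = £4,226.5315

£4,226.53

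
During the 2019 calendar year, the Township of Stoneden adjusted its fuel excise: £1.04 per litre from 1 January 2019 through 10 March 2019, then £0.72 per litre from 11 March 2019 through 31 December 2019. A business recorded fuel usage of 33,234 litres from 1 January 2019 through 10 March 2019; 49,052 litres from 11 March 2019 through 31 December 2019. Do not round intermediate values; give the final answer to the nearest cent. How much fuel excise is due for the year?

1 January – 10 March 2019: 33,234 litres at £1.04/litre → £34563.36
11 March – 31 December 2019: 49,052 litres at £0.72/litre → £35317.44

£69880.80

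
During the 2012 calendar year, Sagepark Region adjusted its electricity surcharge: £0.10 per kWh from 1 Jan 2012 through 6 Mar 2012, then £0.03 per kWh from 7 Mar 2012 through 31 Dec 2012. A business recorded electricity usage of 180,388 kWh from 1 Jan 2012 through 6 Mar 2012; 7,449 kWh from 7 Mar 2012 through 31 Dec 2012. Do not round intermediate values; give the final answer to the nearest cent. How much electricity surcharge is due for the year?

£18262.27

1 Jan – 6 Mar 2012: 180,388 kWh at £0.10/kWh → £18038.80
7 Mar – 31 Dec 2012: 7,449 kWh at £0.03/kWh → £223.47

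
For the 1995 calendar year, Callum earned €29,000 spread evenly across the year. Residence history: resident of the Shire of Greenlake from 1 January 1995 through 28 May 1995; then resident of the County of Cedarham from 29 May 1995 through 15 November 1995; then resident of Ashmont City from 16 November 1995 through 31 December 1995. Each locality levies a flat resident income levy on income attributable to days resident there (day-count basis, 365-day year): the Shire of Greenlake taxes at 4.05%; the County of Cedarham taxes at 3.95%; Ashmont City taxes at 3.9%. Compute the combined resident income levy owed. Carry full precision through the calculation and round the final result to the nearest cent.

The Shire of Greenlake, 1 January – 28 May 1995: 148 days → €29,000 × 4.05% × 148/365 = €476.2356
The County of Cedarham, 29 May – 15 November 1995: 171 days → €29,000 × 3.95% × 171/365 = €536.6589
Ashmont City, 16 November – 31 December 1995: 46 days → €29,000 × 3.9% × 46/365 = €142.5370
Total = €1,155.4315

€1,155.43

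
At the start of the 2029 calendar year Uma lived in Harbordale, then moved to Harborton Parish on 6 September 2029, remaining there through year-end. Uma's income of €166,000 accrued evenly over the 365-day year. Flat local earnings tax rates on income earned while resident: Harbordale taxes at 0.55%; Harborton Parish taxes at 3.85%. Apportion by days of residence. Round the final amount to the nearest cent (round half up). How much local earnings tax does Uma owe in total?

Harbordale, 1 January – 5 September 2029: 248 days → €166,000 × 0.55% × 248/365 = €620.3397
Harborton Parish, 6 September – 31 December 2029: 117 days → €166,000 × 3.85% × 117/365 = €2,048.6219
Total = €2,668.9616

€2,668.96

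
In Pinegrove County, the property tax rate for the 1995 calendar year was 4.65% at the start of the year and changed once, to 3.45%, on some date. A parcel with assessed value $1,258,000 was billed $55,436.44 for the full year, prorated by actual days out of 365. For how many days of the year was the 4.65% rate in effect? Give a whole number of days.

291 days

Let d = days at the first rate; then 365 − d days at the second rate.
$1,258,000 × [4.65%·d + 3.45%·(365−d)] / 365 = $55,436.44
Solving gives d = 291, so the new rate took effect on 19 Oct 1995.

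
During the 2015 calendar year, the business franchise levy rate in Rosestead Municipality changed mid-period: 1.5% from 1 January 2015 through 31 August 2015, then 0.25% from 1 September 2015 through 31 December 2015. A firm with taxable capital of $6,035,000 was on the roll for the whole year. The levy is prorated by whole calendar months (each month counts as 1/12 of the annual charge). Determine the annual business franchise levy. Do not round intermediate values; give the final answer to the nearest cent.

1 January – 31 August 2015: 8 months at 1.5% → $6,035,000 × 1.5% × 8/12 = $60,350.0000
1 September – 31 December 2015: 4 months at 0.25% → $6,035,000 × 0.25% × 4/12 = $5,029.1667
Total = $65,379.1667

$65,379.17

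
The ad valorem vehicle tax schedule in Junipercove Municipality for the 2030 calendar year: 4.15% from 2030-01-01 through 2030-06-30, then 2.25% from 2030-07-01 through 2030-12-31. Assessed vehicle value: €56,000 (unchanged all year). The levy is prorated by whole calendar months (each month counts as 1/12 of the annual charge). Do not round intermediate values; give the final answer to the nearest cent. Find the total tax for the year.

2030-01-01 to 2030-06-30: 6 months at 4.15% → €56,000 × 4.15% × 6/12 = €1,162.0000
2030-07-01 to 2030-12-31: 6 months at 2.25% → €56,000 × 2.25% × 6/12 = €630.0000
Total = €1,792.0000

€1,792.00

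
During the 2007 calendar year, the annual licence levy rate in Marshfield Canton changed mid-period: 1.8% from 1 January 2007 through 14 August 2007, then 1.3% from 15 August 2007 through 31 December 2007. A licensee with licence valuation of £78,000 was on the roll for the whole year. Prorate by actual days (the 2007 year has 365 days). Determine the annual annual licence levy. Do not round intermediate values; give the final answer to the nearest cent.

1 January – 14 August 2007: 226 days at 1.8% → £78,000 × 1.8% × 226/365 = £869.3260
15 August – 31 December 2007: 139 days at 1.3% → £78,000 × 1.3% × 139/365 = £386.1534
Total = £1,255.4795

£1,255.48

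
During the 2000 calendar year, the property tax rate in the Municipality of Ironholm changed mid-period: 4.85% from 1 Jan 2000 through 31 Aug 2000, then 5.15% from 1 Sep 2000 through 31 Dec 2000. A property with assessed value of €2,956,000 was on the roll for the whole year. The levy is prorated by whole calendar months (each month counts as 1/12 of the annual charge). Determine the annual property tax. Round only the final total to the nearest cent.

1 Jan – 31 Aug 2000: 8 months at 4.85% → €2,956,000 × 4.85% × 8/12 = €95,577.3333
1 Sep – 31 Dec 2000: 4 months at 5.15% → €2,956,000 × 5.15% × 4/12 = €50,744.6667
Total = €146,322.0000

€146,322.00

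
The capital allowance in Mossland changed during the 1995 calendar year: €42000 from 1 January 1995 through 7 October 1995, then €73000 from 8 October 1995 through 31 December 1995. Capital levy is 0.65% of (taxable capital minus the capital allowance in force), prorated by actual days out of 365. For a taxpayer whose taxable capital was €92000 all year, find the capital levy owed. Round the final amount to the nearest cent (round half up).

1 January – 7 October 1995: 280 days, exemption €42000 → (€92000 − €42000) × 0.65% × 280/365 = €249.3151
8 October – 31 December 1995: 85 days, exemption €73000 → (€92000 − €73000) × 0.65% × 85/365 = €28.7603
Total = €278.0753

€278.08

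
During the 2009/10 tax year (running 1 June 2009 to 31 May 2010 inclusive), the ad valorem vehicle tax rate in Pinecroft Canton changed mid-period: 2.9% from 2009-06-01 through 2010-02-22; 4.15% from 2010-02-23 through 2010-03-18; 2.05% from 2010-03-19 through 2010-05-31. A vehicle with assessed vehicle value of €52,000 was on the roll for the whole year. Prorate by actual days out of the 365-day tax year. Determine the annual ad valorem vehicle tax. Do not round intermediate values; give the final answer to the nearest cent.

2009-06-01 to 2010-02-22: 267 days at 2.9% → €52,000 × 2.9% × 267/365 = €1,103.1123
2010-02-23 to 2010-03-18: 24 days at 4.15% → €52,000 × 4.15% × 24/365 = €141.8959
2010-03-19 to 2010-05-31: 74 days at 2.05% → €52,000 × 2.05% × 74/365 = €216.1205
Total = €1,461.1288

€1,461.13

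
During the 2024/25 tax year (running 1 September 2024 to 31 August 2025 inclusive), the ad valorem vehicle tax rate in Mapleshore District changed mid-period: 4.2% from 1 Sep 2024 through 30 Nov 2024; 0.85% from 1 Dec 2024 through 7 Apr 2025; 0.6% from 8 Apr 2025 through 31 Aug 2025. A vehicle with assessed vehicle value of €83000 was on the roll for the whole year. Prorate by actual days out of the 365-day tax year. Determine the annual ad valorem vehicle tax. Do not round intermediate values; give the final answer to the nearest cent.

€1315.72

1 Sep – 30 Nov 2024: 91 days at 4.2% → €83000 × 4.2% × 91/365 = €869.1123
1 Dec 2024 – 7 Apr 2025: 128 days at 0.85% → €83000 × 0.85% × 128/365 = €247.4082
8 Apr – 31 Aug 2025: 146 days at 0.6% → €83000 × 0.6% × 146/365 = €199.2000
Total = €1315.7205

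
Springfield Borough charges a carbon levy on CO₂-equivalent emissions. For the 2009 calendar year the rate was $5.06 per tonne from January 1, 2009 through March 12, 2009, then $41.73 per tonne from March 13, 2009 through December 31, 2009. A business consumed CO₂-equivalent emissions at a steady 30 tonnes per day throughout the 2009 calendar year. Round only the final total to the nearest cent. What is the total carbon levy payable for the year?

$378,836.40

January 1 – March 12, 2009: 71 days × 30 tonnes/day = 2,130 tonnes at $5.06/tonne → $10,777.80
March 13 – December 31, 2009: 294 days × 30 tonnes/day = 8,820 tonnes at $41.73/tonne → $368,058.60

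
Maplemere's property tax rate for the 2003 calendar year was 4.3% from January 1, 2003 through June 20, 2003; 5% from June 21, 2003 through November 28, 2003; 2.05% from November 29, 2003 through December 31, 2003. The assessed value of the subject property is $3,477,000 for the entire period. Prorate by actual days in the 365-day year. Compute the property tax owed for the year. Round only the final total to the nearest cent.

January 1 – June 20, 2003: 171 days at 4.3% → $3,477,000 × 4.3% × 171/365 = $70,044.8795
June 21 – November 28, 2003: 161 days at 5% → $3,477,000 × 5% × 161/365 = $76,684.5205
November 29 – December 31, 2003: 33 days at 2.05% → $3,477,000 × 2.05% × 33/365 = $6,444.3575
Total = $153,173.7575

$153,173.76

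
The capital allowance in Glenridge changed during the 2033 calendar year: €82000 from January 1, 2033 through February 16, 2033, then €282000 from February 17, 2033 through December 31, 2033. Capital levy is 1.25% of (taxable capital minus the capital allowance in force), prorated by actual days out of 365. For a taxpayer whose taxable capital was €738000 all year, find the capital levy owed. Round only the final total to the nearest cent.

January 1 – February 16, 2033: 47 days, exemption €82000 → (€738000 − €82000) × 1.25% × 47/365 = €1055.8904
February 17 – December 31, 2033: 318 days, exemption €282000 → (€738000 − €282000) × 1.25% × 318/365 = €4966.0274
Total = €6021.9178

€6021.92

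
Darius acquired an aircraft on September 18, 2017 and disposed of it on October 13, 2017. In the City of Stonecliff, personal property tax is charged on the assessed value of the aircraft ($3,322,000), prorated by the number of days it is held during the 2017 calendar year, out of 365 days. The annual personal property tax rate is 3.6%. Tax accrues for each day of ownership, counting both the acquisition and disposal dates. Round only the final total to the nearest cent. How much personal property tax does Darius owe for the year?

Days held (September 18 – October 13, 2017): 26 out of 365
Tax = $3,322,000 × 3.6% × 26/365 = $8,518.8822

$8,518.88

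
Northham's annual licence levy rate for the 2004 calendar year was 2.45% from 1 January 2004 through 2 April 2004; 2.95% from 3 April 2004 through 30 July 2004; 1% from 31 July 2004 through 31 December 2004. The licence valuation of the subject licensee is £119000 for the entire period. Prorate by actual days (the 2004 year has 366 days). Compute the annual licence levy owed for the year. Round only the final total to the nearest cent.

1 January – 2 April 2004: 93 days at 2.45% → £119000 × 2.45% × 93/366 = £740.8238
3 April – 30 July 2004: 119 days at 2.95% → £119000 × 2.95% × 119/366 = £1141.3921
31 July – 31 December 2004: 154 days at 1% → £119000 × 1% × 154/366 = £500.7104
Total = £2382.9262

£2382.93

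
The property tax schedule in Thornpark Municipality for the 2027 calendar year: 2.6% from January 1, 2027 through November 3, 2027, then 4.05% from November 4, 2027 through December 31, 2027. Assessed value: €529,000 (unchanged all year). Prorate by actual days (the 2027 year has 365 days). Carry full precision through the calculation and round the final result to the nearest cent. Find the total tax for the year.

January 1 – November 3, 2027: 307 days at 2.6% → €529,000 × 2.6% × 307/365 = €11,568.4329
November 4 – December 31, 2027: 58 days at 4.05% → €529,000 × 4.05% × 58/365 = €3,404.4411
Total = €14,972.8740

€14,972.87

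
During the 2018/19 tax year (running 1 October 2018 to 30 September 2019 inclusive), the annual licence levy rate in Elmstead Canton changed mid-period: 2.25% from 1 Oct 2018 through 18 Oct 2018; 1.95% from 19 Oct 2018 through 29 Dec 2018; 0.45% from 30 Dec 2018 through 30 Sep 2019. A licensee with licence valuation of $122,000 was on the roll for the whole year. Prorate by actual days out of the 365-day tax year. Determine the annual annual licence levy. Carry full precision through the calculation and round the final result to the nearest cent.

1 Oct – 18 Oct 2018: 18 days at 2.25% → $122,000 × 2.25% × 18/365 = $135.3699
19 Oct – 29 Dec 2018: 72 days at 1.95% → $122,000 × 1.95% × 72/365 = $469.2822
30 Dec 2018 – 30 Sep 2019: 275 days at 0.45% → $122,000 × 0.45% × 275/365 = $413.6301
Total = $1,018.2822

$1,018.28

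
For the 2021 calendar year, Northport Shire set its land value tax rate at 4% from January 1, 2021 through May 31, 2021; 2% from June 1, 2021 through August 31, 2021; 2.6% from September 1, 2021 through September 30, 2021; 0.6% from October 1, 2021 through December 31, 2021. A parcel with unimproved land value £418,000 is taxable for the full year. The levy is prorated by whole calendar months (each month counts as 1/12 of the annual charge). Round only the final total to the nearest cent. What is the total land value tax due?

£10,589.33

January 1 – May 31, 2021: 5 months at 4% → £418,000 × 4% × 5/12 = £6,966.6667
June 1 – August 31, 2021: 3 months at 2% → £418,000 × 2% × 3/12 = £2,090.0000
September 1 – September 30, 2021: 1 month at 2.6% → £418,000 × 2.6% × 1/12 = £905.6667
October 1 – December 31, 2021: 3 months at 0.6% → £418,000 × 0.6% × 3/12 = £627.0000
Total = £10,589.3333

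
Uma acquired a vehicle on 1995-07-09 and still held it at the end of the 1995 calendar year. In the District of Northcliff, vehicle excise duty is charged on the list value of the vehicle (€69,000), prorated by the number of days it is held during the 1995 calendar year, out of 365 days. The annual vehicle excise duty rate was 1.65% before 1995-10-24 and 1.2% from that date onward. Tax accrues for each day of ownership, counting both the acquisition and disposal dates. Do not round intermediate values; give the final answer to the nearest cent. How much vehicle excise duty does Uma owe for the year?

1995-07-09 to 1995-10-23: 107 days at 1.65% → €69,000 × 1.65% × 107/365 = €333.7521
1995-10-24 to 1995-12-31: 69 days at 1.2% → €69,000 × 1.2% × 69/365 = €156.5260
Total = €490.2781

€490.28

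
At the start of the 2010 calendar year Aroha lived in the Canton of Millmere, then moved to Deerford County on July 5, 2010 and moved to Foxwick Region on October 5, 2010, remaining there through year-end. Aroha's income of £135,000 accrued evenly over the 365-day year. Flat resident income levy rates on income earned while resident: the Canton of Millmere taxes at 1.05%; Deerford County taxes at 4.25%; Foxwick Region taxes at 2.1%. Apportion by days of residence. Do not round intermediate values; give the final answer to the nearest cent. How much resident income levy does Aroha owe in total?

£2,848.13

The Canton of Millmere, January 1 – July 4, 2010: 185 days → £135,000 × 1.05% × 185/365 = £718.4589
Deerford County, July 5 – October 4, 2010: 92 days → £135,000 × 4.25% × 92/365 = £1,446.1644
Foxwick Region, October 5 – December 31, 2010: 88 days → £135,000 × 2.1% × 88/365 = £683.5068
Total = £2,848.1301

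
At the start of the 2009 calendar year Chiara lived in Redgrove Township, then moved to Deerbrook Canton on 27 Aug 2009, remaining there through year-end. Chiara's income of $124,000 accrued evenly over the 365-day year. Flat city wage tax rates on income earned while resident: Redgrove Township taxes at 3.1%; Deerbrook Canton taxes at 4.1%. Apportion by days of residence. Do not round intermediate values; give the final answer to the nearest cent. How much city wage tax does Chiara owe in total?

$4,275.45

Redgrove Township, 1 Jan – 26 Aug 2009: 238 days → $124,000 × 3.1% × 238/365 = $2,506.4986
Deerbrook Canton, 27 Aug – 31 Dec 2009: 127 days → $124,000 × 4.1% × 127/365 = $1,768.9534
Total = $4,275.4521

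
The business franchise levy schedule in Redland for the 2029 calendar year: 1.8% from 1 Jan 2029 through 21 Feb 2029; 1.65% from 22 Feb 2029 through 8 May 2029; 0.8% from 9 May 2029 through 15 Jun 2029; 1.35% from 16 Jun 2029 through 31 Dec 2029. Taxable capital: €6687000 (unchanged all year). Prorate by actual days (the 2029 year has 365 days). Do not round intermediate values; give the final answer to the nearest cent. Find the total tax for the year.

1 Jan – 21 Feb 2029: 52 days at 1.8% → €6687000 × 1.8% × 52/365 = €17148.0329
22 Feb – 8 May 2029: 76 days at 1.65% → €6687000 × 1.65% × 76/365 = €22973.9671
9 May – 15 Jun 2029: 38 days at 0.8% → €6687000 × 0.8% × 38/365 = €5569.4466
16 Jun – 31 Dec 2029: 199 days at 1.35% → €6687000 × 1.35% × 199/365 = €49218.1521
Total = €94909.5986

€94909.60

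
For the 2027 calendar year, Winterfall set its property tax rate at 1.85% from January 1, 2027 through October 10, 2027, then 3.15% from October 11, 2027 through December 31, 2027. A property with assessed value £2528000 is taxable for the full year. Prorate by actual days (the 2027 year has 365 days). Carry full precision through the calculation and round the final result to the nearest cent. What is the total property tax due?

£54151.15

January 1 – October 10, 2027: 283 days at 1.85% → £2528000 × 1.85% × 283/365 = £36261.2164
October 11 – December 31, 2027: 82 days at 3.15% → £2528000 × 3.15% × 82/365 = £17889.9288
Total = £54151.1452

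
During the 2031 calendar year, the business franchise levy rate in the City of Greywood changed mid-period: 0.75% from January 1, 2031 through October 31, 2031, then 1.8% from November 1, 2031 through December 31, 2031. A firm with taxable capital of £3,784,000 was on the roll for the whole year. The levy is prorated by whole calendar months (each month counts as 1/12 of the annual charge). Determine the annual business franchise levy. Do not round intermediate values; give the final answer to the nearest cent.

January 1 – October 31, 2031: 10 months at 0.75% → £3,784,000 × 0.75% × 10/12 = £23,650.0000
November 1 – December 31, 2031: 2 months at 1.8% → £3,784,000 × 1.8% × 2/12 = £11,352.0000
Total = £35,002.0000

£35,002.00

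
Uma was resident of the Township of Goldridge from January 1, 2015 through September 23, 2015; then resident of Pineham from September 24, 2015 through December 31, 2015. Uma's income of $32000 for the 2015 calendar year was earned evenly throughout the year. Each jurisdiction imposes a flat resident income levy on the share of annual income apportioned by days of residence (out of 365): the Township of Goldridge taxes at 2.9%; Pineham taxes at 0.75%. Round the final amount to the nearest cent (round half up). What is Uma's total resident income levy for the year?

The Township of Goldridge, January 1 – September 23, 2015: 266 days → $32000 × 2.9% × 266/365 = $676.2959
Pineham, September 24 – December 31, 2015: 99 days → $32000 × 0.75% × 99/365 = $65.0959
Total = $741.3918

$741.39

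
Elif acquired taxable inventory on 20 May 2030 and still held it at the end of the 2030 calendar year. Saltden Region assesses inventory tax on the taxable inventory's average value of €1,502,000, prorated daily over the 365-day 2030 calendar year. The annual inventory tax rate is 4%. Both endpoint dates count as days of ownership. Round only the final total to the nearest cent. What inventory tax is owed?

€37,200.22

Days held (20 May – 31 Dec 2030): 226 out of 365
Tax = €1,502,000 × 4% × 226/365 = €37,200.2192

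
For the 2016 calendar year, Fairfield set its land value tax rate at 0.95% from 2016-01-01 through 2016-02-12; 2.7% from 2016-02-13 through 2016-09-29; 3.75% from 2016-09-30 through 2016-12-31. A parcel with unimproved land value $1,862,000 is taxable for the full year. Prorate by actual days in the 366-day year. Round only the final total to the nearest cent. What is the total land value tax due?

$51,413.58

2016-01-01 to 2016-02-12: 43 days at 0.95% → $1,862,000 × 0.95% × 43/366 = $2,078.2158
2016-02-13 to 2016-09-29: 230 days at 2.7% → $1,862,000 × 2.7% × 230/366 = $31,592.9508
2016-09-30 to 2016-12-31: 93 days at 3.75% → $1,862,000 × 3.75% × 93/366 = $17,742.4180
Total = $51,413.5847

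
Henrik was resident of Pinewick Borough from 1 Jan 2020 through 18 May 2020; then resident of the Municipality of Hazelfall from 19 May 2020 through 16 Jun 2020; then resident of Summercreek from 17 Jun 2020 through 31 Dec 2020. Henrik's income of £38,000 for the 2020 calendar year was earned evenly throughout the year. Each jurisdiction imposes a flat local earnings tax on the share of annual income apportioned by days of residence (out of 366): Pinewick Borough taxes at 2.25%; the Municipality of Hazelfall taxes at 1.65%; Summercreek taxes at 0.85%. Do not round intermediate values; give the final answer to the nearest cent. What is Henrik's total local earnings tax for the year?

£549.13

Pinewick Borough, 1 Jan – 18 May 2020: 139 days → £38,000 × 2.25% × 139/366 = £324.7131
The Municipality of Hazelfall, 19 May – 16 Jun 2020: 29 days → £38,000 × 1.65% × 29/366 = £49.6803
Summercreek, 17 Jun – 31 Dec 2020: 198 days → £38,000 × 0.85% × 198/366 = £174.7377
Total = £549.1311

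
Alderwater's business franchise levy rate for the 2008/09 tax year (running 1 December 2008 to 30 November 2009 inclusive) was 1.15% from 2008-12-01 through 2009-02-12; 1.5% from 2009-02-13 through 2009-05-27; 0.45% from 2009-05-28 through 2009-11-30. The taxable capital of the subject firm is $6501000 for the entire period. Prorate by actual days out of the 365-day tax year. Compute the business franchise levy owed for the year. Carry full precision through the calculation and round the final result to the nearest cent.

2008-12-01 to 2009-02-12: 74 days at 1.15% → $6501000 × 1.15% × 74/365 = $15157.1260
2009-02-13 to 2009-05-27: 104 days at 1.5% → $6501000 × 1.5% × 104/365 = $27785.0959
2009-05-28 to 2009-11-30: 187 days at 0.45% → $6501000 × 0.45% × 187/365 = $14987.9219
Total = $57930.1438

$57930.14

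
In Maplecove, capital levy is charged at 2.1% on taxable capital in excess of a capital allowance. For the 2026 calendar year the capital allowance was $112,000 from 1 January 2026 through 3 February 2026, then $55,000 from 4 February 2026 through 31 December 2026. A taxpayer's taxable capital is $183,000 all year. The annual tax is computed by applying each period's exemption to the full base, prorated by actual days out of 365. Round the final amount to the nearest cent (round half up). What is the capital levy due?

1 January – 3 February 2026: 34 days, exemption $112,000 → ($183,000 − $112,000) × 2.1% × 34/365 = $138.8877
4 February – 31 December 2026: 331 days, exemption $55,000 → ($183,000 − $55,000) × 2.1% × 331/365 = $2,437.6110
Total = $2,576.4986

$2,576.50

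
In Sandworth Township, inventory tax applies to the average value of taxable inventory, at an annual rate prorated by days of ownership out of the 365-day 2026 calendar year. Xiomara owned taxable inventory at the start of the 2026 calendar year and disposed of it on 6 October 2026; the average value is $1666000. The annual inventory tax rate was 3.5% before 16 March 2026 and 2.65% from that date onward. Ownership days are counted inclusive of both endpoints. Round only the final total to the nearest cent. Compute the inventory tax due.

1 January – 15 March 2026: 74 days at 3.5% → $1666000 × 3.5% × 74/365 = $11821.7534
16 March – 6 October 2026: 205 days at 2.65% → $1666000 × 2.65% × 205/365 = $24796.0137
Total = $36617.7671

$36617.77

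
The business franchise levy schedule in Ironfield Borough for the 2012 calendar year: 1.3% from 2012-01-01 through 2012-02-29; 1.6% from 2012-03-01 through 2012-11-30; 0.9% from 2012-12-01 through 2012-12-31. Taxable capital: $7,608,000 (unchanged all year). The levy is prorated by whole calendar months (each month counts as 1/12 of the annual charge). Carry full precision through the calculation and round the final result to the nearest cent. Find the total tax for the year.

2012-01-01 to 2012-02-29: 2 months at 1.3% → $7,608,000 × 1.3% × 2/12 = $16,484.0000
2012-03-01 to 2012-11-30: 9 months at 1.6% → $7,608,000 × 1.6% × 9/12 = $91,296.0000
2012-12-01 to 2012-12-31: 1 month at 0.9% → $7,608,000 × 0.9% × 1/12 = $5,706.0000
Total = $113,486.0000

$113,486.00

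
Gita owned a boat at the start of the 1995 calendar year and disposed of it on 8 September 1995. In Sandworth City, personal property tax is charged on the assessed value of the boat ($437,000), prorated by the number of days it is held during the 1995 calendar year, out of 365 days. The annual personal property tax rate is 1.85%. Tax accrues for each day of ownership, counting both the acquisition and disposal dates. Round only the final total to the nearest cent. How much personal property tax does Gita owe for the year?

Days held (1 January – 8 September 1995): 251 out of 365
Tax = $437,000 × 1.85% × 251/365 = $5,559.4781

$5,559.48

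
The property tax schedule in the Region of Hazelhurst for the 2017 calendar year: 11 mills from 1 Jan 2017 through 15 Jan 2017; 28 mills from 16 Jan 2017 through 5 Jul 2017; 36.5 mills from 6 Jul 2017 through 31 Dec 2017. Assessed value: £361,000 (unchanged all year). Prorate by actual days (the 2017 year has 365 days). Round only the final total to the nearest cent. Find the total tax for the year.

1 Jan – 15 Jan 2017: 15 days at 11 mills → £361,000 × 1.1% × 15/365 = £163.1918
16 Jan – 5 Jul 2017: 171 days at 28 mills → £361,000 × 2.8% × 171/365 = £4,735.5288
6 Jul – 31 Dec 2017: 179 days at 36.5 mills → £361,000 × 3.65% × 179/365 = £6,461.9000
Total = £11,360.6205

£11,360.62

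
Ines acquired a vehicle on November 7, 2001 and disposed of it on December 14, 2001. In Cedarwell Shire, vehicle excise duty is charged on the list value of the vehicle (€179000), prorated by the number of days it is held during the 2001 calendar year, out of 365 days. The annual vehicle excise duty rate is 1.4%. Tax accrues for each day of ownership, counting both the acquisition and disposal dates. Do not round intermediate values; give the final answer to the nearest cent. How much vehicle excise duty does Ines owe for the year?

Days held (November 7 – December 14, 2001): 38 out of 365
Tax = €179000 × 1.4% × 38/365 = €260.8986

€260.90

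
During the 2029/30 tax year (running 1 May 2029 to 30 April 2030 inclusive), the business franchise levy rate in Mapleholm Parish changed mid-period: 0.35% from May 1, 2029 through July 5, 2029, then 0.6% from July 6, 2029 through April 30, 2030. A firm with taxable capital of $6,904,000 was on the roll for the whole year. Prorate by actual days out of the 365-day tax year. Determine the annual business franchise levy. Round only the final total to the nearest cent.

$38,303.01

May 1 – July 5, 2029: 66 days at 0.35% → $6,904,000 × 0.35% × 66/365 = $4,369.3808
July 6, 2029 – April 30, 2030: 299 days at 0.6% → $6,904,000 × 0.6% × 299/365 = $33,933.6329
Total = $38,303.0137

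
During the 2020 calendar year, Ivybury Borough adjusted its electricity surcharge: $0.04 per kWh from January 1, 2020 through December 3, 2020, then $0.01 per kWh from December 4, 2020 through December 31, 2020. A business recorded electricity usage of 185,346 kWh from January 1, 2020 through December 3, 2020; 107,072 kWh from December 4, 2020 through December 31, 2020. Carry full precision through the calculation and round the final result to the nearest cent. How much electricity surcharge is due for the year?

$8,484.56

January 1 – December 3, 2020: 185,346 kWh at $0.04/kWh → $7,413.84
December 4 – December 31, 2020: 107,072 kWh at $0.01/kWh → $1,070.72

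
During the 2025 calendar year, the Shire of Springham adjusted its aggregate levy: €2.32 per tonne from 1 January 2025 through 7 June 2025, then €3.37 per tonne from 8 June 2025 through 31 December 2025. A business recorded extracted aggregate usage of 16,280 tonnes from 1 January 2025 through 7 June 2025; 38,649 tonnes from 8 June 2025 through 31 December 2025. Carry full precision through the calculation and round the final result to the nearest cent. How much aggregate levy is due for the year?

1 January – 7 June 2025: 16,280 tonnes at €2.32/tonne → €37769.60
8 June – 31 December 2025: 38,649 tonnes at €3.37/tonne → €130247.13

€168016.73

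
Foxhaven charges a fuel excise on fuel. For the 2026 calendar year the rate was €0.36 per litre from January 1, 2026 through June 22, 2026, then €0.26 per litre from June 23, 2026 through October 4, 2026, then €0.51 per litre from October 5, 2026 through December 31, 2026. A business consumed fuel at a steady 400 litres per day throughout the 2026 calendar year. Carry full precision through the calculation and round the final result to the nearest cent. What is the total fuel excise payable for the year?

January 1 – June 22, 2026: 173 days × 400 litres/day = 69,200 litres at €0.36/litre → €24,912.00
June 23 – October 4, 2026: 104 days × 400 litres/day = 41,600 litres at €0.26/litre → €10,816.00
October 5 – December 31, 2026: 88 days × 400 litres/day = 35,200 litres at €0.51/litre → €17,952.00

€53,680.00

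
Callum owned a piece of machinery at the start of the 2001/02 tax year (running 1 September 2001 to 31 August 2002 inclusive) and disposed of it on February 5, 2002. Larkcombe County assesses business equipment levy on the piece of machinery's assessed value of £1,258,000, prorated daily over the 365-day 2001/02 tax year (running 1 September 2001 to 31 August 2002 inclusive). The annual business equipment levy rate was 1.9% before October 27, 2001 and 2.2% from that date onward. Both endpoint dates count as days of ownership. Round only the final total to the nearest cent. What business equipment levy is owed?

September 1 – October 26, 2001: 56 days at 1.9% → £1,258,000 × 1.9% × 56/365 = £3,667.1562
October 27, 2001 – February 5, 2002: 102 days at 2.2% → £1,258,000 × 2.2% × 102/365 = £7,734.1151
Total = £11,401.2712

£11,401.27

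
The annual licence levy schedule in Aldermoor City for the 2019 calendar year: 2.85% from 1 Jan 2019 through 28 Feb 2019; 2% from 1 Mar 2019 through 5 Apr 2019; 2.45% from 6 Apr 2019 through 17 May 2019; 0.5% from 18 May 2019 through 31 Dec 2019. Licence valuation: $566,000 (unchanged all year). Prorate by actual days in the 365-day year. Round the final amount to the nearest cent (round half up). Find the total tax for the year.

$7,087.41

1 Jan – 28 Feb 2019: 59 days at 2.85% → $566,000 × 2.85% × 59/365 = $2,607.4767
1 Mar – 5 Apr 2019: 36 days at 2% → $566,000 × 2% × 36/365 = $1,116.4932
6 Apr – 17 May 2019: 42 days at 2.45% → $566,000 × 2.45% × 42/365 = $1,595.6548
18 May – 31 Dec 2019: 228 days at 0.5% → $566,000 × 0.5% × 228/365 = $1,767.7808
Total = $7,087.4055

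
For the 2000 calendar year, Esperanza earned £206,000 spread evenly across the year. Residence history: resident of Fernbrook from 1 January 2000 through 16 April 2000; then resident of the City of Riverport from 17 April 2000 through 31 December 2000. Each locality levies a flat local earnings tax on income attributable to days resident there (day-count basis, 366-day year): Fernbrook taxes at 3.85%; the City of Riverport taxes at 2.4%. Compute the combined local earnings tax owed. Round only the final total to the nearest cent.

Fernbrook, 1 January – 16 April 2000: 107 days → £206,000 × 3.85% × 107/366 = £2,318.6257
The City of Riverport, 17 April – 31 December 2000: 259 days → £206,000 × 2.4% × 259/366 = £3,498.6230
Total = £5,817.2486

£5,817.25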